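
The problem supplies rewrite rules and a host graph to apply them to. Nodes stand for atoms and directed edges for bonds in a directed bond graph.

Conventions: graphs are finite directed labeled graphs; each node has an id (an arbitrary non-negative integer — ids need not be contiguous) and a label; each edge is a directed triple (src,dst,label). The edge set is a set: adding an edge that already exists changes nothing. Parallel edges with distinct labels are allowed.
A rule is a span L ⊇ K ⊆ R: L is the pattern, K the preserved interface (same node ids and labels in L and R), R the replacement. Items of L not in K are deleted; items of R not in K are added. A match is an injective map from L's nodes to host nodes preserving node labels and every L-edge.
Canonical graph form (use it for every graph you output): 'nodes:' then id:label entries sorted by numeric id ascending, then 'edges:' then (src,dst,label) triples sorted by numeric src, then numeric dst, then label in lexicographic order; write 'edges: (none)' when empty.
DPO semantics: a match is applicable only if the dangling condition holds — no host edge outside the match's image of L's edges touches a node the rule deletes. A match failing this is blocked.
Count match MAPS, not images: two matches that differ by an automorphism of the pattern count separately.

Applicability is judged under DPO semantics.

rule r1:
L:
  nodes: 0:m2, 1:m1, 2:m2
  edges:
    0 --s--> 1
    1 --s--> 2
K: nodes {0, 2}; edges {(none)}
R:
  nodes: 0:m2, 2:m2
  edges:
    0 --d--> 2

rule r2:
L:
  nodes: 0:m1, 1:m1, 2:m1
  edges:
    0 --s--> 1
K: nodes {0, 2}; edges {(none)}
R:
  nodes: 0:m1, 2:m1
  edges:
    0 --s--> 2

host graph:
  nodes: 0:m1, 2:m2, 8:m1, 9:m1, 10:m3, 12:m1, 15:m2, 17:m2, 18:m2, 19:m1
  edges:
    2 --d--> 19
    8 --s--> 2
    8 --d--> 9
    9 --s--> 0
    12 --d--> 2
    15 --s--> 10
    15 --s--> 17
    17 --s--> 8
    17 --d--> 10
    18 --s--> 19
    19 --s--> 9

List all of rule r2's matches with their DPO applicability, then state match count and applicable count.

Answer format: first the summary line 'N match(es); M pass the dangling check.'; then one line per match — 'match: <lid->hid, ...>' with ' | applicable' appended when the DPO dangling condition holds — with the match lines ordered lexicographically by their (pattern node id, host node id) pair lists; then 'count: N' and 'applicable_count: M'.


6 match(es); 3 pass the dangling check.
match: 0->9, 1->0, 2->8 | applicable
match: 0->9, 1->0, 2->12 | applicable
match: 0->9, 1->0, 2->19 | applicable
match: 0->19, 1->9, 2->0
match: 0->19, 1->9, 2->8
match: 0->19, 1->9, 2->12
count: 6
applicable_count: 3


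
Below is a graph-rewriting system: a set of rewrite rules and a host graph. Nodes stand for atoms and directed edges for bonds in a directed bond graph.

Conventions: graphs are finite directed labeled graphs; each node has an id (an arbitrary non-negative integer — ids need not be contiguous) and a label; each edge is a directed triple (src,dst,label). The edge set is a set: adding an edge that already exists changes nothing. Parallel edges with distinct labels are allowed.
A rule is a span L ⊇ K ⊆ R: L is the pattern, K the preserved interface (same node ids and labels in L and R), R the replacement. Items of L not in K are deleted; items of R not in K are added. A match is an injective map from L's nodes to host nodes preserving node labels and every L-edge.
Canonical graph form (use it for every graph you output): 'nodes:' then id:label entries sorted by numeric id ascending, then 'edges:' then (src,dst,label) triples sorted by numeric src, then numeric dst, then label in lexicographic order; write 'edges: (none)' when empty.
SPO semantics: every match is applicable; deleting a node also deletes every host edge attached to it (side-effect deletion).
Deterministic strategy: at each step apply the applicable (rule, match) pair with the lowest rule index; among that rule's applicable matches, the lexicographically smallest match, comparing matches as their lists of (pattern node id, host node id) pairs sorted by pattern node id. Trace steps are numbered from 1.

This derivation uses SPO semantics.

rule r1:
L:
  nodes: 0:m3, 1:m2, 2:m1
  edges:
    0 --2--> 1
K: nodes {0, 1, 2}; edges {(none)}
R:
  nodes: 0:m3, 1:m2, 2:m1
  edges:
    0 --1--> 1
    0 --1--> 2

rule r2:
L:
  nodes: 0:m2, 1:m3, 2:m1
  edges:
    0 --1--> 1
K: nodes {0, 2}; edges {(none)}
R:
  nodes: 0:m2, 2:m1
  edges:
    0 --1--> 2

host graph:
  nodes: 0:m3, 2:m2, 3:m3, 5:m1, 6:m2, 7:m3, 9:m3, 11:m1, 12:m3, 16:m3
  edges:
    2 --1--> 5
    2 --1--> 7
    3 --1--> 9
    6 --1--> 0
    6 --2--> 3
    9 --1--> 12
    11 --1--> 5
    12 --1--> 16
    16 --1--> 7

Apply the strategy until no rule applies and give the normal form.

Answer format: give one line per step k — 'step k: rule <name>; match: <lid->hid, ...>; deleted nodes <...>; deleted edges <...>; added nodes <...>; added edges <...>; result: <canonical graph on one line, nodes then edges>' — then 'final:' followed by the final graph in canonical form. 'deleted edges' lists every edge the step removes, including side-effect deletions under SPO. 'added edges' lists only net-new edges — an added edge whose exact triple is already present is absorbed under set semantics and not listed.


step 1: rule r2; match: 0->2, 1->7, 2->5; deleted nodes 7; deleted edges (2,7,1); (16,7,1); added nodes (none); added edges (none); result: nodes: 0:m3, 2:m2, 3:m3, 5:m1, 6:m2, 9:m3, 11:m1, 12:m3, 16:m3 edges: (2,5,1); (3,9,1); (6,0,1); (6,3,2); (9,12,1); (11,5,1); (12,16,1)
step 2: rule r2; match: 0->6, 1->0, 2->5; deleted nodes 0; deleted edges (6,0,1); added nodes (none); added edges (6,5,1); result: nodes: 2:m2, 3:m3, 5:m1, 6:m2, 9:m3, 11:m1, 12:m3, 16:m3 edges: (2,5,1); (3,9,1); (6,3,2); (6,5,1); (9,12,1); (11,5,1); (12,16,1)
final:
nodes: 2:m2, 3:m3, 5:m1, 6:m2, 9:m3, 11:m1, 12:m3, 16:m3
edges: (2,5,1); (3,9,1); (6,3,2); (6,5,1); (9,12,1); (11,5,1); (12,16,1)


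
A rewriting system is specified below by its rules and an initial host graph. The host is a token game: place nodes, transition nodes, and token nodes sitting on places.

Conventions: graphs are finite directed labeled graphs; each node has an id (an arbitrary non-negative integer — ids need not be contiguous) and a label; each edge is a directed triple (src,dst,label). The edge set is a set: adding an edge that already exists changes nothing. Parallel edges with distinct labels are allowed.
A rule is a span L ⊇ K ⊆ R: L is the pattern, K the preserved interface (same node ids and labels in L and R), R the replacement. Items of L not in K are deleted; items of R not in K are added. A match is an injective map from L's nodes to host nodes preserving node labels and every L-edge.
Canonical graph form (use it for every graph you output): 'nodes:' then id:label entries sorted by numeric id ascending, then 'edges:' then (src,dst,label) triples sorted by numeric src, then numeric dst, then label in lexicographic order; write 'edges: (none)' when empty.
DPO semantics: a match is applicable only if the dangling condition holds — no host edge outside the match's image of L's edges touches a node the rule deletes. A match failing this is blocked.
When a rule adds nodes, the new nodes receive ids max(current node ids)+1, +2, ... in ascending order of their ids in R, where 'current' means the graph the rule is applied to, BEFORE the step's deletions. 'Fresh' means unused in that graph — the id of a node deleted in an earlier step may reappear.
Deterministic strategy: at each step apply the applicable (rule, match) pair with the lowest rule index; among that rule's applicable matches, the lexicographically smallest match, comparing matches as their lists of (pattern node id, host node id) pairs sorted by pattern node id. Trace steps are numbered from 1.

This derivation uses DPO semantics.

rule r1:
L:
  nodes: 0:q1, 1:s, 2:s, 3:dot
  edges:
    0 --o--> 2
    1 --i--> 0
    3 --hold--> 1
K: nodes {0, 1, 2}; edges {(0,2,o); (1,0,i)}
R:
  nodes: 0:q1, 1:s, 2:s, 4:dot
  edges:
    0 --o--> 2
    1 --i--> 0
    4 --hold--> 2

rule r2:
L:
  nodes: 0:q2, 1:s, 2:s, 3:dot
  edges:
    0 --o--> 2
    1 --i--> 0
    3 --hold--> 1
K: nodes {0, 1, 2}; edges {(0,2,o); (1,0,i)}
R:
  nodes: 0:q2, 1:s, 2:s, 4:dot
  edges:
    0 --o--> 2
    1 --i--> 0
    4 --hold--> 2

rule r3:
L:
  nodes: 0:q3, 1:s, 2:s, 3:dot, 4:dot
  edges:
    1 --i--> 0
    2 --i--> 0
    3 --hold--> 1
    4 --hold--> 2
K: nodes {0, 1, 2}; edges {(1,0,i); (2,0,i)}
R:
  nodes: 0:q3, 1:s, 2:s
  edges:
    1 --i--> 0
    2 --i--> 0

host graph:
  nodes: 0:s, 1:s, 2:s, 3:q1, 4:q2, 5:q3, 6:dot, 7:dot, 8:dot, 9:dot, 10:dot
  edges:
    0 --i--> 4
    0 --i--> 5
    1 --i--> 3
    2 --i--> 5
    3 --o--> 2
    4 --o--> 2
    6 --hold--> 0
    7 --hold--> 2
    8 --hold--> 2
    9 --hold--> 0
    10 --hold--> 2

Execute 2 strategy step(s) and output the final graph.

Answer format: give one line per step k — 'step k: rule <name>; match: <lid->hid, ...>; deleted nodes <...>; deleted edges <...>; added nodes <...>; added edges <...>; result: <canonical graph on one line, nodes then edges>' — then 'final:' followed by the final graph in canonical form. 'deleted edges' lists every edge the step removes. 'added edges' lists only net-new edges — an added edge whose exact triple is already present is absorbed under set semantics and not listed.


step 1: rule r2; match: 0->4, 1->0, 2->2, 3->6; deleted nodes 6; deleted edges (6,0,hold); added nodes 11; added edges (11,2,hold); result: nodes: 0:s, 1:s, 2:s, 3:q1, 4:q2, 5:q3, 7:dot, 8:dot, 9:dot, 10:dot, 11:dot edges: (0,4,i); (0,5,i); (1,3,i); (2,5,i); (3,2,o); (4,2,o); (7,2,hold); (8,2,hold); (9,0,hold); (10,2,hold); (11,2,hold)
step 2: rule r2; match: 0->4, 1->0, 2->2, 3->9; deleted nodes 9; deleted edges (9,0,hold); added nodes 12; added edges (12,2,hold); result: nodes: 0:s, 1:s, 2:s, 3:q1, 4:q2, 5:q3, 7:dot, 8:dot, 10:dot, 11:dot, 12:dot edges: (0,4,i); (0,5,i); (1,3,i); (2,5,i); (3,2,o); (4,2,o); (7,2,hold); (8,2,hold); (10,2,hold); (11,2,hold); (12,2,hold)
final:
nodes: 0:s, 1:s, 2:s, 3:q1, 4:q2, 5:q3, 7:dot, 8:dot, 10:dot, 11:dot, 12:dot
edges: (0,4,i); (0,5,i); (1,3,i); (2,5,i); (3,2,o); (4,2,o); (7,2,hold); (8,2,hold); (10,2,hold); (11,2,hold); (12,2,hold)


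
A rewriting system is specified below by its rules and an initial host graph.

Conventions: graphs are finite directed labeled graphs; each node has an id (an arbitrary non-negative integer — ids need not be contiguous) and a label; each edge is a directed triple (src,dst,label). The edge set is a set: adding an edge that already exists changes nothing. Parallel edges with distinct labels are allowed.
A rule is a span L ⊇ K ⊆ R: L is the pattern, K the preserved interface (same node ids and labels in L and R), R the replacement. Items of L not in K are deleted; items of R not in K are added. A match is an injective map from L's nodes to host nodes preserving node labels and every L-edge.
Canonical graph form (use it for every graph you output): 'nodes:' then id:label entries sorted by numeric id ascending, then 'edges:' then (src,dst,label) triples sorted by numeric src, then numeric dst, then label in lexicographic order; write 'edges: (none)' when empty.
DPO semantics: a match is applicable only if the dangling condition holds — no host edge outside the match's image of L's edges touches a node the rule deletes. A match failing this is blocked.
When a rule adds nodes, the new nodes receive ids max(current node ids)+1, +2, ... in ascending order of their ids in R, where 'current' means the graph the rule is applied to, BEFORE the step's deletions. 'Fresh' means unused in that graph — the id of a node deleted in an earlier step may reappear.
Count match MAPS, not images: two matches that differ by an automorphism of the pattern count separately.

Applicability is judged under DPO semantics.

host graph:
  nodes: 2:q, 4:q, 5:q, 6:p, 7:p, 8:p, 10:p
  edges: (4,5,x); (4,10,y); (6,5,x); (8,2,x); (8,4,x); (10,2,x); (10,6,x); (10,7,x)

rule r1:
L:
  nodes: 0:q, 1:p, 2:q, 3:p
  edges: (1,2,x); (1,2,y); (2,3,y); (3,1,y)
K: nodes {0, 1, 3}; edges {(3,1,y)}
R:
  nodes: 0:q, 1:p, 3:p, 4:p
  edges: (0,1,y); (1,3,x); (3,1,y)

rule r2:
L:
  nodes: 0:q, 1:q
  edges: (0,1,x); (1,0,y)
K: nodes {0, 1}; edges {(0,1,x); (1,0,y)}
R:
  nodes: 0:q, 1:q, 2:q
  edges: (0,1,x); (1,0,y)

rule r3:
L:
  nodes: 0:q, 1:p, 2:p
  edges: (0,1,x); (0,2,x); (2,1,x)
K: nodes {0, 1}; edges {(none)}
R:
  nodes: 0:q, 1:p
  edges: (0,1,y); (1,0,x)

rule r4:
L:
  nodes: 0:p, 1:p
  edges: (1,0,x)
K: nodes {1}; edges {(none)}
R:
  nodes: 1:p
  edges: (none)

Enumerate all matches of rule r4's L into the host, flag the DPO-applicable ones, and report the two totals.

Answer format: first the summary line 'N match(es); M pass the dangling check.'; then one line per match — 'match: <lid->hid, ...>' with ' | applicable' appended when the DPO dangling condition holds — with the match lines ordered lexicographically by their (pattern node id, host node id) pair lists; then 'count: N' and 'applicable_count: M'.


2 match(es); 1 pass the dangling check.
match: 0->6, 1->10
match: 0->7, 1->10 | applicable
count: 2
applicable_count: 1


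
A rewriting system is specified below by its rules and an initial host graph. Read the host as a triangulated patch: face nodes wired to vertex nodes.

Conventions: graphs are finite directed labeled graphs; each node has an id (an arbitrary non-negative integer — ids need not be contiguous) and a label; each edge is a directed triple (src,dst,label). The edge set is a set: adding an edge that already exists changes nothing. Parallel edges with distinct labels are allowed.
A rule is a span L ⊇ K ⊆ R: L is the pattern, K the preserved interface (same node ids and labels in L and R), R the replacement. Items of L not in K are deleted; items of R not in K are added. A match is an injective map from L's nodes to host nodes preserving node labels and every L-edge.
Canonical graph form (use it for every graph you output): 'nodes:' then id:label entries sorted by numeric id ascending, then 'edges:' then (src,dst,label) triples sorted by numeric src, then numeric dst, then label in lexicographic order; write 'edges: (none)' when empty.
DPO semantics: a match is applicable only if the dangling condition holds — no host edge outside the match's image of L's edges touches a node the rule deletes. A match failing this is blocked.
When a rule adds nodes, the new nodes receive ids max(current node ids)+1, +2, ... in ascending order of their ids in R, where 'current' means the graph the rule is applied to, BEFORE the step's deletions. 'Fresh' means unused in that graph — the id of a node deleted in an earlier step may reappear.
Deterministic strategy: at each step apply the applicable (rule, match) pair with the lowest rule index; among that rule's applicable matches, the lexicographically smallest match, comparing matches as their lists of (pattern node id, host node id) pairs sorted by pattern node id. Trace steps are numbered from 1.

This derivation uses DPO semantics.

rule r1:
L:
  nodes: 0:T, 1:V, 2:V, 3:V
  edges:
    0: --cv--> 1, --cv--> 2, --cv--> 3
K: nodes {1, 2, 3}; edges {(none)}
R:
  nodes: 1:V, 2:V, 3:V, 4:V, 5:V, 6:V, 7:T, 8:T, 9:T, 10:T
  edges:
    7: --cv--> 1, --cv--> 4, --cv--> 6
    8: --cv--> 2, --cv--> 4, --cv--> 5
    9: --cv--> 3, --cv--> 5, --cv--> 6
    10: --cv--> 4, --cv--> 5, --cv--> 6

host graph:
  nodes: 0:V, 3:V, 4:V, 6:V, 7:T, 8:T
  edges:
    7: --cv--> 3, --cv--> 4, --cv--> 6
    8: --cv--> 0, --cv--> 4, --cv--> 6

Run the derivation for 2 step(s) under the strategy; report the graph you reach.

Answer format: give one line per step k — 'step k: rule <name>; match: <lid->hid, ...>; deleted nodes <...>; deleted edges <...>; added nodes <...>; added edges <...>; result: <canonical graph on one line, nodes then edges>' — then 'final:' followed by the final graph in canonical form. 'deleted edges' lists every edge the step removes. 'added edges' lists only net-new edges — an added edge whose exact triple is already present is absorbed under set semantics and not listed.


step 1: rule r1; match: 0->7, 1->3, 2->4, 3->6; deleted nodes 7; deleted edges (7,3,cv); (7,4,cv); (7,6,cv); added nodes 9, 10, 11, 12, 13, 14, 15; added edges (12,3,cv); (12,9,cv); (12,11,cv); (13,4,cv); (13,9,cv); (13,10,cv); (14,6,cv); (14,10,cv); (14,11,cv); (15,9,cv); (15,10,cv); (15,11,cv); result: nodes: 0:V, 3:V, 4:V, 6:V, 8:T, 9:V, 10:V, 11:V, 12:T, 13:T, 14:T, 15:T edges: (8,0,cv); (8,4,cv); (8,6,cv); (12,3,cv); (12,9,cv); (12,11,cv); (13,4,cv); (13,9,cv); (13,10,cv); (14,6,cv); (14,10,cv); (14,11,cv); (15,9,cv); (15,10,cv); (15,11,cv)
step 2: rule r1; match: 0->8, 1->0, 2->4, 3->6; deleted nodes 8; deleted edges (8,0,cv); (8,4,cv); (8,6,cv); added nodes 16, 17, 18, 19, 20, 21, 22; added edges (19,0,cv); (19,16,cv); (19,18,cv); (20,4,cv); (20,16,cv); (20,17,cv); (21,6,cv); (21,17,cv); (21,18,cv); (22,16,cv); (22,17,cv); (22,18,cv); result: nodes: 0:V, 3:V, 4:V, 6:V, 9:V, 10:V, 11:V, 12:T, 13:T, 14:T, 15:T, 16:V, 17:V, 18:V, 19:T, 20:T, 21:T, 22:T edges: (12,3,cv); (12,9,cv); (12,11,cv); (13,4,cv); (13,9,cv); (13,10,cv); (14,6,cv); (14,10,cv); (14,11,cv); (15,9,cv); (15,10,cv); (15,11,cv); (19,0,cv); (19,16,cv); (19,18,cv); (20,4,cv); (20,16,cv); (20,17,cv); (21,6,cv); (21,17,cv); (21,18,cv); (22,16,cv); (22,17,cv); (22,18,cv)
final:
nodes: 0:V, 3:V, 4:V, 6:V, 9:V, 10:V, 11:V, 12:T, 13:T, 14:T, 15:T, 16:V, 17:V, 18:V, 19:T, 20:T, 21:T, 22:T
edges: (12,3,cv); (12,9,cv); (12,11,cv); (13,4,cv); (13,9,cv); (13,10,cv); (14,6,cv); (14,10,cv); (14,11,cv); (15,9,cv); (15,10,cv); (15,11,cv); (19,0,cv); (19,16,cv); (19,18,cv); (20,4,cv); (20,16,cv); (20,17,cv); (21,6,cv); (21,17,cv); (21,18,cv); (22,16,cv); (22,17,cv); (22,18,cv)


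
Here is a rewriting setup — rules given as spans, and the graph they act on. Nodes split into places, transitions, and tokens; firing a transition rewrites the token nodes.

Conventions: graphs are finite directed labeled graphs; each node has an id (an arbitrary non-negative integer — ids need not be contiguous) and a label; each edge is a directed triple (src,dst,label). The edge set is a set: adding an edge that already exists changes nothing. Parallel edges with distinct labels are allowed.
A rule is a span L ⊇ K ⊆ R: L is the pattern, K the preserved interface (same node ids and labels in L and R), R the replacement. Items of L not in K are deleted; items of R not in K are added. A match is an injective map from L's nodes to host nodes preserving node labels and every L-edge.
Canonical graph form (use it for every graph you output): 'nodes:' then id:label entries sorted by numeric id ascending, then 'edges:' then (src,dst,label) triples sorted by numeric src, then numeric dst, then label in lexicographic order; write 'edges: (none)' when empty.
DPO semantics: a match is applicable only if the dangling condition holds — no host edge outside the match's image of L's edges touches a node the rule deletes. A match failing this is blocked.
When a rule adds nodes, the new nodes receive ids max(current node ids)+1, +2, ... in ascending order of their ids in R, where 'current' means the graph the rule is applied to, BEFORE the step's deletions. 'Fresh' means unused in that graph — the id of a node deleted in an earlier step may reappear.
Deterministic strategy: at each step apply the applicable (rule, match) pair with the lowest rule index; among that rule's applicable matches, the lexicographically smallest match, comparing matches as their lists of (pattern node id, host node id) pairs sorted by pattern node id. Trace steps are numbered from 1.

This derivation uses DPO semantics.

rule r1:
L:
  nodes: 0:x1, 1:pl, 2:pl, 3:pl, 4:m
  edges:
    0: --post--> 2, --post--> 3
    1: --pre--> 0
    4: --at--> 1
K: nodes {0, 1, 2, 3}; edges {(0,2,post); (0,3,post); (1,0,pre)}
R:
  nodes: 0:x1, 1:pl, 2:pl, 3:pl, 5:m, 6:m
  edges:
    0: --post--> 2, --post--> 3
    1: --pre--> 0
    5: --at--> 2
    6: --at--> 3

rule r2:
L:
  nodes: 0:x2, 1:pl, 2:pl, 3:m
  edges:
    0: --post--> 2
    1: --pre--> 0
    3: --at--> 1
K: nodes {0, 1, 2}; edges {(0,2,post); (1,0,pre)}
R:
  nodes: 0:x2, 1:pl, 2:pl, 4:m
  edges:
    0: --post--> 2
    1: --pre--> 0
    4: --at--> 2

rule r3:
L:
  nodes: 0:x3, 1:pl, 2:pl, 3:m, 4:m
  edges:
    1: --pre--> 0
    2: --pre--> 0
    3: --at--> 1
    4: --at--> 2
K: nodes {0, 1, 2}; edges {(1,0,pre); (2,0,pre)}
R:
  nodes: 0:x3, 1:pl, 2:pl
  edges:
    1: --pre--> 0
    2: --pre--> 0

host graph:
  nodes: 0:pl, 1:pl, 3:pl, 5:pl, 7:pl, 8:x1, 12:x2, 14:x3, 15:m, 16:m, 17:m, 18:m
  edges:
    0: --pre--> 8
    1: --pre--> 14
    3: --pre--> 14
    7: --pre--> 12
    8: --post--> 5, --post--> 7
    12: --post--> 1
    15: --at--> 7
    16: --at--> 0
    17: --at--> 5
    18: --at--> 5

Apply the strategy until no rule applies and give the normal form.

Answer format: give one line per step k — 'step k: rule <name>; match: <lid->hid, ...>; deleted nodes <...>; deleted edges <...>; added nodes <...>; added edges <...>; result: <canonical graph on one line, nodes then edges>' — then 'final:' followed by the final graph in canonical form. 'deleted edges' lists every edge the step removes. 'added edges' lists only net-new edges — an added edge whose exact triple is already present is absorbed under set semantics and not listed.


step 1: rule r1; match: 0->8, 1->0, 2->5, 3->7, 4->16; deleted nodes 16; deleted edges (16,0,at); added nodes 19, 20; added edges (19,5,at); (20,7,at); result: nodes: 0:pl, 1:pl, 3:pl, 5:pl, 7:pl, 8:x1, 12:x2, 14:x3, 15:m, 17:m, 18:m, 19:m, 20:m edges: (0,8,pre); (1,14,pre); (3,14,pre); (7,12,pre); (8,5,post); (8,7,post); (12,1,post); (15,7,at); (17,5,at); (18,5,at); (19,5,at); (20,7,at)
step 2: rule r2; match: 0->12, 1->7, 2->1, 3->15; deleted nodes 15; deleted edges (15,7,at); added nodes 21; added edges (21,1,at); result: nodes: 0:pl, 1:pl, 3:pl, 5:pl, 7:pl, 8:x1, 12:x2, 14:x3, 17:m, 18:m, 19:m, 20:m, 21:m edges: (0,8,pre); (1,14,pre); (3,14,pre); (7,12,pre); (8,5,post); (8,7,post); (12,1,post); (17,5,at); (18,5,at); (19,5,at); (20,7,at); (21,1,at)
step 3: rule r2; match: 0->12, 1->7, 2->1, 3->20; deleted nodes 20; deleted edges (20,7,at); added nodes 22; added edges (22,1,at); result: nodes: 0:pl, 1:pl, 3:pl, 5:pl, 7:pl, 8:x1, 12:x2, 14:x3, 17:m, 18:m, 19:m, 21:m, 22:m edges: (0,8,pre); (1,14,pre); (3,14,pre); (7,12,pre); (8,5,post); (8,7,post); (12,1,post); (17,5,at); (18,5,at); (19,5,at); (21,1,at); (22,1,at)
final:
nodes: 0:pl, 1:pl, 3:pl, 5:pl, 7:pl, 8:x1, 12:x2, 14:x3, 17:m, 18:m, 19:m, 21:m, 22:m
edges: (0,8,pre); (1,14,pre); (3,14,pre); (7,12,pre); (8,5,post); (8,7,post); (12,1,post); (17,5,at); (18,5,at); (19,5,at); (21,1,at); (22,1,at)


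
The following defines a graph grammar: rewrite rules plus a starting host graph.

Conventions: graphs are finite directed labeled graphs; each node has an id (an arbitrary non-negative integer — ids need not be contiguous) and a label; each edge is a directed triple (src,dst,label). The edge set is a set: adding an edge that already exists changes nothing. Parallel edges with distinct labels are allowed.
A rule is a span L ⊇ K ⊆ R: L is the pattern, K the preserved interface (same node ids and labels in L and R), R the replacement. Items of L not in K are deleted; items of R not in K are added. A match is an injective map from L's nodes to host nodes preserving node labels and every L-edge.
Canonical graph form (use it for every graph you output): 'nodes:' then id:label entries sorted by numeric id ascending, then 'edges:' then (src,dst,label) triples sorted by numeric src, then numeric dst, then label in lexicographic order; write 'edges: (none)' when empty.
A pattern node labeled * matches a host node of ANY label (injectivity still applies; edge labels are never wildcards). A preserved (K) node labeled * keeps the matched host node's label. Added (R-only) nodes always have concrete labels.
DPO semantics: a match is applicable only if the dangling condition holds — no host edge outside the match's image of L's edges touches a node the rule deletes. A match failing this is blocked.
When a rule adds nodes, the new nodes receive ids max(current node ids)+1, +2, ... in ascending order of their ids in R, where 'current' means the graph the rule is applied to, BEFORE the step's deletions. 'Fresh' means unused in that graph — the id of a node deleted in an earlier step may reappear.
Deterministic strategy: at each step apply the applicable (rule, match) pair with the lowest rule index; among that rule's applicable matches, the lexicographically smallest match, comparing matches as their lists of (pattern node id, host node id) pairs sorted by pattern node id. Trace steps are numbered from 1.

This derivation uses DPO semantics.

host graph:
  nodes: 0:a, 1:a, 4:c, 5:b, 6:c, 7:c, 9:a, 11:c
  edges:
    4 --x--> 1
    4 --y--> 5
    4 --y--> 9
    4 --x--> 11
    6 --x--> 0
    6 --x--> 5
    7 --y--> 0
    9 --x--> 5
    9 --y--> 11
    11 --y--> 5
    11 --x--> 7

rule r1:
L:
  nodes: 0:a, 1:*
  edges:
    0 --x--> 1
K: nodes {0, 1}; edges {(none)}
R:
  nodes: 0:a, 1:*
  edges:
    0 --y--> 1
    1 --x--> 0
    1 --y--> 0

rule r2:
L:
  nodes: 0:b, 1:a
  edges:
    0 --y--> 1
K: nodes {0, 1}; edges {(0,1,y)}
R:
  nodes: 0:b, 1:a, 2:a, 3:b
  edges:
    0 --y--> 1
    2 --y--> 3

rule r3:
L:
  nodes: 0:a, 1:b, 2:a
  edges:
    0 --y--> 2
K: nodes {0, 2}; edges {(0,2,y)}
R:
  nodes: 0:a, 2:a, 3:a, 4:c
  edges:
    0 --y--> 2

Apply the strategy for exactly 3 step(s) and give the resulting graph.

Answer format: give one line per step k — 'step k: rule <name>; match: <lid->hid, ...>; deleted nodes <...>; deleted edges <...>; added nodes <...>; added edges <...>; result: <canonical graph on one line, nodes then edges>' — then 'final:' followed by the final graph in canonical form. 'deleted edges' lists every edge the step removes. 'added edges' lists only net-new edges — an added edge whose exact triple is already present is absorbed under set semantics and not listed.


step 1: rule r1; match: 0->9, 1->5; deleted nodes (none); deleted edges (9,5,x); added nodes (none); added edges (5,9,x); (5,9,y); (9,5,y); result: nodes: 0:a, 1:a, 4:c, 5:b, 6:c, 7:c, 9:a, 11:c edges: (4,1,x); (4,5,y); (4,9,y); (4,11,x); (5,9,x); (5,9,y); (6,0,x); (6,5,x); (7,0,y); (9,5,y); (9,11,y); (11,5,y); (11,7,x)
step 2: rule r2; match: 0->5, 1->9; deleted nodes (none); deleted edges (none); added nodes 12, 13; added edges (12,13,y); result: nodes: 0:a, 1:a, 4:c, 5:b, 6:c, 7:c, 9:a, 11:c, 12:a, 13:b edges: (4,1,x); (4,5,y); (4,9,y); (4,11,x); (5,9,x); (5,9,y); (6,0,x); (6,5,x); (7,0,y); (9,5,y); (9,11,y); (11,5,y); (11,7,x); (12,13,y)
step 3: rule r2; match: 0->5, 1->9; deleted nodes (none); deleted edges (none); added nodes 14, 15; added edges (14,15,y); result: nodes: 0:a, 1:a, 4:c, 5:b, 6:c, 7:c, 9:a, 11:c, 12:a, 13:b, 14:a, 15:b edges: (4,1,x); (4,5,y); (4,9,y); (4,11,x); (5,9,x); (5,9,y); (6,0,x); (6,5,x); (7,0,y); (9,5,y); (9,11,y); (11,5,y); (11,7,x); (12,13,y); (14,15,y)
final:
nodes: 0:a, 1:a, 4:c, 5:b, 6:c, 7:c, 9:a, 11:c, 12:a, 13:b, 14:a, 15:b
edges: (4,1,x); (4,5,y); (4,9,y); (4,11,x); (5,9,x); (5,9,y); (6,0,x); (6,5,x); (7,0,y); (9,5,y); (9,11,y); (11,5,y); (11,7,x); (12,13,y); (14,15,y)


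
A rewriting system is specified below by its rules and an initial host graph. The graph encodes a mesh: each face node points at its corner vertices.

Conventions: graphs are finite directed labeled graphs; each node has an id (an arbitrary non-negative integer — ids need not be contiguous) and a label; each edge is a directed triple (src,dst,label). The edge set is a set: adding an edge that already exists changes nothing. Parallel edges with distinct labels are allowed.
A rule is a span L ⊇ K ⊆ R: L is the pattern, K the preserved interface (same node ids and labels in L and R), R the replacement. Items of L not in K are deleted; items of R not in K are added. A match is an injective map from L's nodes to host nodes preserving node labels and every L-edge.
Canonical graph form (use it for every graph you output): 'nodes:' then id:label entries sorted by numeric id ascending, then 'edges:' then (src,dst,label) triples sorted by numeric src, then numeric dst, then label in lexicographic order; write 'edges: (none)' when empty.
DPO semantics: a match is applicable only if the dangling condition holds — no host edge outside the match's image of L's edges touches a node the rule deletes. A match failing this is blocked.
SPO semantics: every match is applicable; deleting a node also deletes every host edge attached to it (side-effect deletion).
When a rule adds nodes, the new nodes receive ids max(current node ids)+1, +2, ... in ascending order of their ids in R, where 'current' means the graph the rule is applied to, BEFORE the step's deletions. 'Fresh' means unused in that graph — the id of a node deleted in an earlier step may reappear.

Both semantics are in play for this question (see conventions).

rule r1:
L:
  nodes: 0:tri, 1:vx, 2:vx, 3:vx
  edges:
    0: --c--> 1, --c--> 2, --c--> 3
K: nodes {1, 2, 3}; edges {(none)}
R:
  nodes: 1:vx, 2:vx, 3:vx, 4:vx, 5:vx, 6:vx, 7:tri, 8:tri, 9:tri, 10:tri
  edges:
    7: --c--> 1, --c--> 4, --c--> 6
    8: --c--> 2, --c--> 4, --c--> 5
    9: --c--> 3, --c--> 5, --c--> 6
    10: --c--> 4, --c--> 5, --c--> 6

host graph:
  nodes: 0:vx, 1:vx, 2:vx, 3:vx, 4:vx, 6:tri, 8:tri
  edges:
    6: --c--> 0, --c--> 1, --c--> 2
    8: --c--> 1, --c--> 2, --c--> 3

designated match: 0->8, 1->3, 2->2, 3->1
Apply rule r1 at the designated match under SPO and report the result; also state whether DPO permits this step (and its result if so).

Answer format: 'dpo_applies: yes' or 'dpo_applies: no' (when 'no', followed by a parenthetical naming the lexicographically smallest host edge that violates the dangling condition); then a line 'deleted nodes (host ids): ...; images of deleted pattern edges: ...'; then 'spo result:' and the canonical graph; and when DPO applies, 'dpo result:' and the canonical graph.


dpo_applies: yes
deleted nodes (host ids): 8; images of deleted pattern edges: (8,1,c); (8,2,c); (8,3,c)
spo result:
nodes: 0:vx, 1:vx, 2:vx, 3:vx, 4:vx, 6:tri, 9:vx, 10:vx, 11:vx, 12:tri, 13:tri, 14:tri, 15:tri
edges: (6,0,c); (6,1,c); (6,2,c); (12,3,c); (12,9,c); (12,11,c); (13,2,c); (13,9,c); (13,10,c); (14,1,c); (14,10,c); (14,11,c); (15,9,c); (15,10,c); (15,11,c)
dpo result:
nodes: 0:vx, 1:vx, 2:vx, 3:vx, 4:vx, 6:tri, 9:vx, 10:vx, 11:vx, 12:tri, 13:tri, 14:tri, 15:tri
edges: (6,0,c); (6,1,c); (6,2,c); (12,3,c); (12,9,c); (12,11,c); (13,2,c); (13,9,c); (13,10,c); (14,1,c); (14,10,c); (14,11,c); (15,9,c); (15,10,c); (15,11,c)


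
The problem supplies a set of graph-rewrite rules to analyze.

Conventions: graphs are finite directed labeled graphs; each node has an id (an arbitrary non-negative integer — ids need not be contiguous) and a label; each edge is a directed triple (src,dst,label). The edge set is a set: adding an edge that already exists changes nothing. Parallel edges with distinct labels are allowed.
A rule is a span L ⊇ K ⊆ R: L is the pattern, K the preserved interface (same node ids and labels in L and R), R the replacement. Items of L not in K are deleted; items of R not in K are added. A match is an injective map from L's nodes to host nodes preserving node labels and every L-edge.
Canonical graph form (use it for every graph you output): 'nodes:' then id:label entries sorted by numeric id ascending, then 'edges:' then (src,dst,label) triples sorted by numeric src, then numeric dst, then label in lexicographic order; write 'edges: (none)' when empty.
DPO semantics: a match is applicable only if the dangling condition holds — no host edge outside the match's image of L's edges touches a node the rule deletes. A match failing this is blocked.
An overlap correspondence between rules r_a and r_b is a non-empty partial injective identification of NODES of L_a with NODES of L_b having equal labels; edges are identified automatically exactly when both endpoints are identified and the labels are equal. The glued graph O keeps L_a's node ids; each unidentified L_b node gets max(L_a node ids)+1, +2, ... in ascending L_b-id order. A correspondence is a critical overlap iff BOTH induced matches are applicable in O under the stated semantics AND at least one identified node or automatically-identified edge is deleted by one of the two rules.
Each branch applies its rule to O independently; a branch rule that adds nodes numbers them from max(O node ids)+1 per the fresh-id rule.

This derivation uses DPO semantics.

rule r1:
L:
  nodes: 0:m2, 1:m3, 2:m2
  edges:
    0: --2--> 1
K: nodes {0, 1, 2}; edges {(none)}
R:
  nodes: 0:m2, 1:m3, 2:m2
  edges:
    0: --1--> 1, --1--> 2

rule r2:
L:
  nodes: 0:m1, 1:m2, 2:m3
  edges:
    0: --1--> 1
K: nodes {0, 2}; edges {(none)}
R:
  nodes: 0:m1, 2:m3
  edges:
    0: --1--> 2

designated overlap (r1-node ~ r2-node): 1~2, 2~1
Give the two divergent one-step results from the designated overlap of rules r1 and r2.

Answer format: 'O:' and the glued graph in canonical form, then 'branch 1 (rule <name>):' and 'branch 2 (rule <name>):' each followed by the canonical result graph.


O:
nodes: 0:m2, 1:m3, 2:m2, 3:m1
edges: (0,1,2); (3,2,1)
branch 1 (rule r1):
nodes: 0:m2, 1:m3, 2:m2, 3:m1
edges: (0,1,1); (0,2,1); (3,2,1)
branch 2 (rule r2):
nodes: 0:m2, 1:m3, 3:m1
edges: (0,1,2); (3,1,1)


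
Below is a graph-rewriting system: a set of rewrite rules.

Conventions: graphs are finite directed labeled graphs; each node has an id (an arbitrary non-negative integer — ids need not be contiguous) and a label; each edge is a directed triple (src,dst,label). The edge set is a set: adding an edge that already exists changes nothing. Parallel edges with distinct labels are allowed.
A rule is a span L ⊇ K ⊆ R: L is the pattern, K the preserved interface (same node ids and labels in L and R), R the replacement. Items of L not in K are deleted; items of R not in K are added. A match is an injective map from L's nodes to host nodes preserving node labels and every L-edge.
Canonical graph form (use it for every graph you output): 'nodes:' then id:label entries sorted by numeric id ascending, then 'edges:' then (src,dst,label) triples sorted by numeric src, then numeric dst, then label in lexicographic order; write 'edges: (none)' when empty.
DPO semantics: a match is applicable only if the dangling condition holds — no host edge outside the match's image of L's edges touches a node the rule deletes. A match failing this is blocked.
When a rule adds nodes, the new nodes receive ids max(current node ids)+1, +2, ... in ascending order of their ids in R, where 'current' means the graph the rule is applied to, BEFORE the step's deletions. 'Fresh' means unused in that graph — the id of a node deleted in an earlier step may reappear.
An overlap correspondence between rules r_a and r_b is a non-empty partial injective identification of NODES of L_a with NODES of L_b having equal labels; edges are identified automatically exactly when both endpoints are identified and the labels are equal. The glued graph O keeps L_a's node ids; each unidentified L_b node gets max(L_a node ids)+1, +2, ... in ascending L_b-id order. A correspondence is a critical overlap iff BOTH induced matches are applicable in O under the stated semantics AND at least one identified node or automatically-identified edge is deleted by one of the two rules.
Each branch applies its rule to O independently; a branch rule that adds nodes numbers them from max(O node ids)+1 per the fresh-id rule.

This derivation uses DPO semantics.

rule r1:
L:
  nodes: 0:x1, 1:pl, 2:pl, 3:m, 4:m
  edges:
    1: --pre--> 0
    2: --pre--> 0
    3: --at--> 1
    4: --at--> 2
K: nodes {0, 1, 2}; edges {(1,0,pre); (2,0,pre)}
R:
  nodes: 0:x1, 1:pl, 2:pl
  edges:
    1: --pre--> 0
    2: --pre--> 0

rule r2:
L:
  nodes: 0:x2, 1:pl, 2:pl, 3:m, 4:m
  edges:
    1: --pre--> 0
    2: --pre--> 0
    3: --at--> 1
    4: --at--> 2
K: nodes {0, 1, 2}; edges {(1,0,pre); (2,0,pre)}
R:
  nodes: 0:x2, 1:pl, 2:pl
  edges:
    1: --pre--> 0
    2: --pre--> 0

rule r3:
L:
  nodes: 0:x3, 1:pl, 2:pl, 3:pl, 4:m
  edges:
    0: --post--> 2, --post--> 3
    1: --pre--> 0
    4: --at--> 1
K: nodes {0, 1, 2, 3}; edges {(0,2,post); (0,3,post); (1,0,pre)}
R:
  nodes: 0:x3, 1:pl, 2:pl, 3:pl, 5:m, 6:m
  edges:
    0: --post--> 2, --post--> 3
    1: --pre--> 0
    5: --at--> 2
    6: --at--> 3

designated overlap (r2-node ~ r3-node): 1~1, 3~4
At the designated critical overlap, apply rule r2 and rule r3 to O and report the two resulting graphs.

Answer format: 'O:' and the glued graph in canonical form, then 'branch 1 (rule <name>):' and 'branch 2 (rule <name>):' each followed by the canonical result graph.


O:
nodes: 0:x2, 1:pl, 2:pl, 3:m, 4:m, 5:x3, 6:pl, 7:pl
edges: (1,0,pre); (1,5,pre); (2,0,pre); (3,1,at); (4,2,at); (5,6,post); (5,7,post)
branch 1 (rule r2):
nodes: 0:x2, 1:pl, 2:pl, 5:x3, 6:pl, 7:pl
edges: (1,0,pre); (1,5,pre); (2,0,pre); (5,6,post); (5,7,post)
branch 2 (rule r3):
nodes: 0:x2, 1:pl, 2:pl, 4:m, 5:x3, 6:pl, 7:pl, 8:m, 9:m
edges: (1,0,pre); (1,5,pre); (2,0,pre); (4,2,at); (5,6,post); (5,7,post); (8,6,at); (9,7,at)


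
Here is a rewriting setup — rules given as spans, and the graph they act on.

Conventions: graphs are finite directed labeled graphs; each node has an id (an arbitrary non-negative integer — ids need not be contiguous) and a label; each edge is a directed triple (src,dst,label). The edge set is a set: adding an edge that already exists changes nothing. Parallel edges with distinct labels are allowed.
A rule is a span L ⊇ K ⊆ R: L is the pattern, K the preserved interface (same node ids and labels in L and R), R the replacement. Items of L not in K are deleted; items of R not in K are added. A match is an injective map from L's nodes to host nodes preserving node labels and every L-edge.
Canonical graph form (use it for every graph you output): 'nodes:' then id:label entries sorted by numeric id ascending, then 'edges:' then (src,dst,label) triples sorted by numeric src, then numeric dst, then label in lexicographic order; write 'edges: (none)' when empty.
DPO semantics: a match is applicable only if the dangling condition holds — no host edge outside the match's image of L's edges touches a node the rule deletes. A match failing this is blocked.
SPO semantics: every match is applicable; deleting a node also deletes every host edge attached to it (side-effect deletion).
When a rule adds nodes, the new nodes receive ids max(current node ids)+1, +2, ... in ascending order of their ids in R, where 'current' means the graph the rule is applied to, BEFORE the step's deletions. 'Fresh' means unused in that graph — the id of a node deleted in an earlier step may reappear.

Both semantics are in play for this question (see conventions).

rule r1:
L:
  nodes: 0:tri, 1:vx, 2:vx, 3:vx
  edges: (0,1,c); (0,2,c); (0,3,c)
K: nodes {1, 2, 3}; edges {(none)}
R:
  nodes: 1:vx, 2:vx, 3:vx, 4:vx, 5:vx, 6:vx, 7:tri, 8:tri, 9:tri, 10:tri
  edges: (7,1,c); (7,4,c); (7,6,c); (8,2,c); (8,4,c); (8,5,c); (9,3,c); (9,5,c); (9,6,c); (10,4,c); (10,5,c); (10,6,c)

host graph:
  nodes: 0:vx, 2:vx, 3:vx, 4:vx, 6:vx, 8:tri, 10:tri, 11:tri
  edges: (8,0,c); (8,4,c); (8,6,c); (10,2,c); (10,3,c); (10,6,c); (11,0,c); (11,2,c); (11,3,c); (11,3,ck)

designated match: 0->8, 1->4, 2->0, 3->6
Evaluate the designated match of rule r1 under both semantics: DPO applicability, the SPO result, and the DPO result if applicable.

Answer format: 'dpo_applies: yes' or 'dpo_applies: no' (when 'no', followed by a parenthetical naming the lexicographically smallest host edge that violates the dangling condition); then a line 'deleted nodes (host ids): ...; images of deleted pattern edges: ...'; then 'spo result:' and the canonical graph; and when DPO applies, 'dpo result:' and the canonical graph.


dpo_applies: yes
deleted nodes (host ids): 8; images of deleted pattern edges: (8,0,c); (8,4,c); (8,6,c)
spo result:
nodes: 0:vx, 2:vx, 3:vx, 4:vx, 6:vx, 10:tri, 11:tri, 12:vx, 13:vx, 14:vx, 15:tri, 16:tri, 17:tri, 18:tri
edges: (10,2,c); (10,3,c); (10,6,c); (11,0,c); (11,2,c); (11,3,c); (11,3,ck); (15,4,c); (15,12,c); (15,14,c); (16,0,c); (16,12,c); (16,13,c); (17,6,c); (17,13,c); (17,14,c); (18,12,c); (18,13,c); (18,14,c)
dpo result:
nodes: 0:vx, 2:vx, 3:vx, 4:vx, 6:vx, 10:tri, 11:tri, 12:vx, 13:vx, 14:vx, 15:tri, 16:tri, 17:tri, 18:tri
edges: (10,2,c); (10,3,c); (10,6,c); (11,0,c); (11,2,c); (11,3,c); (11,3,ck); (15,4,c); (15,12,c); (15,14,c); (16,0,c); (16,12,c); (16,13,c); (17,6,c); (17,13,c); (17,14,c); (18,12,c); (18,13,c); (18,14,c)
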